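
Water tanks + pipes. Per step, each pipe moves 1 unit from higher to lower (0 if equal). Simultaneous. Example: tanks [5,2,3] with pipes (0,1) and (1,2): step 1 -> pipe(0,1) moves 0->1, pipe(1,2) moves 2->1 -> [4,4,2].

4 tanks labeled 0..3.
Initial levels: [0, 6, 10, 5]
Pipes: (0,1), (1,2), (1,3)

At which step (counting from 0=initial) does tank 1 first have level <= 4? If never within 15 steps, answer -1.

Step 1: flows [1->0,2->1,1->3] -> levels [1 5 9 6]
Step 2: flows [1->0,2->1,3->1] -> levels [2 6 8 5]
Step 3: flows [1->0,2->1,1->3] -> levels [3 5 7 6]
Step 4: flows [1->0,2->1,3->1] -> levels [4 6 6 5]
Step 5: flows [1->0,1=2,1->3] -> levels [5 4 6 6]
Tank 1 first reaches <=4 at step 5

Answer: 5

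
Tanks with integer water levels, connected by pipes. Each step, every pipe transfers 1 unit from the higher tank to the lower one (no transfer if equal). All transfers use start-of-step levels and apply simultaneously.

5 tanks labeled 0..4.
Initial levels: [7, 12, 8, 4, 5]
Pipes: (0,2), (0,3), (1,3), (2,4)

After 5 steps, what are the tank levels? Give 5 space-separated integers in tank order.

Answer: 8 8 6 7 7

Derivation:
Step 1: flows [2->0,0->3,1->3,2->4] -> levels [7 11 6 6 6]
Step 2: flows [0->2,0->3,1->3,2=4] -> levels [5 10 7 8 6]
Step 3: flows [2->0,3->0,1->3,2->4] -> levels [7 9 5 8 7]
Step 4: flows [0->2,3->0,1->3,4->2] -> levels [7 8 7 8 6]
Step 5: flows [0=2,3->0,1=3,2->4] -> levels [8 8 6 7 7]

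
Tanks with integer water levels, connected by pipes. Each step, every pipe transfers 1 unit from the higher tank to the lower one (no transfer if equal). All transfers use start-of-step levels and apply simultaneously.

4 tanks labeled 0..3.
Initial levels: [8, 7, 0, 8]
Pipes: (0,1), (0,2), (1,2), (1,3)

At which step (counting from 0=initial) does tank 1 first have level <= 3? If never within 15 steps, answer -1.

Step 1: flows [0->1,0->2,1->2,3->1] -> levels [6 8 2 7]
Step 2: flows [1->0,0->2,1->2,1->3] -> levels [6 5 4 8]
Step 3: flows [0->1,0->2,1->2,3->1] -> levels [4 6 6 7]
Step 4: flows [1->0,2->0,1=2,3->1] -> levels [6 6 5 6]
Step 5: flows [0=1,0->2,1->2,1=3] -> levels [5 5 7 6]
Step 6: flows [0=1,2->0,2->1,3->1] -> levels [6 7 5 5]
Step 7: flows [1->0,0->2,1->2,1->3] -> levels [6 4 7 6]
Step 8: flows [0->1,2->0,2->1,3->1] -> levels [6 7 5 5]
  -> period-2 cycle (repeats step 6); tank 1 never drops to <=3
Tank 1 never reaches <=3 within 15 steps

Answer: -1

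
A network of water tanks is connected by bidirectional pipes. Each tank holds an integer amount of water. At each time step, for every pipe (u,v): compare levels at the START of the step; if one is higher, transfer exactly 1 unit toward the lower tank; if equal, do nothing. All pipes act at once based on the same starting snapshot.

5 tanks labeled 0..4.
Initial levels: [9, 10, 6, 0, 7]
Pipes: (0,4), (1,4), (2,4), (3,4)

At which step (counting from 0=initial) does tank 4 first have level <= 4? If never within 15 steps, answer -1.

Answer: 7

Derivation:
Step 1: flows [0->4,1->4,4->2,4->3] -> levels [8 9 7 1 7]
Step 2: flows [0->4,1->4,2=4,4->3] -> levels [7 8 7 2 8]
Step 3: flows [4->0,1=4,4->2,4->3] -> levels [8 8 8 3 5]
Step 4: flows [0->4,1->4,2->4,4->3] -> levels [7 7 7 4 7]
Step 5: flows [0=4,1=4,2=4,4->3] -> levels [7 7 7 5 6]
Step 6: flows [0->4,1->4,2->4,4->3] -> levels [6 6 6 6 8]
Step 7: flows [4->0,4->1,4->2,4->3] -> levels [7 7 7 7 4]
Tank 4 first reaches <=4 at step 7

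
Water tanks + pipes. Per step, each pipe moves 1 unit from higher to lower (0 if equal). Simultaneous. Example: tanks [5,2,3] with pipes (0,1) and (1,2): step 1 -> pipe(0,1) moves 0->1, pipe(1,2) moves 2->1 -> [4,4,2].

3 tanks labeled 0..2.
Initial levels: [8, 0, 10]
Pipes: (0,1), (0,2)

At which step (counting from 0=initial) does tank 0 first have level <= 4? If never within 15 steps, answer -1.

Step 1: flows [0->1,2->0] -> levels [8 1 9]
Step 2: flows [0->1,2->0] -> levels [8 2 8]
Step 3: flows [0->1,0=2] -> levels [7 3 8]
Step 4: flows [0->1,2->0] -> levels [7 4 7]
Step 5: flows [0->1,0=2] -> levels [6 5 7]
Step 6: flows [0->1,2->0] -> levels [6 6 6]
Step 7: flows [0=1,0=2] -> levels [6 6 6]
  -> stable; tank 0 stays at 6 > 4
Tank 0 never reaches <=4 within 15 steps

Answer: -1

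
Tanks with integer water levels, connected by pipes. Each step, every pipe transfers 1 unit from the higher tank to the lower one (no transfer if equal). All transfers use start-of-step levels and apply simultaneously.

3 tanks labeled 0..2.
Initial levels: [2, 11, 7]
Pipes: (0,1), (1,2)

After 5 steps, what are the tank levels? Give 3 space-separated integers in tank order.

Answer: 7 6 7

Derivation:
Step 1: flows [1->0,1->2] -> levels [3 9 8]
Step 2: flows [1->0,1->2] -> levels [4 7 9]
Step 3: flows [1->0,2->1] -> levels [5 7 8]
Step 4: flows [1->0,2->1] -> levels [6 7 7]
Step 5: flows [1->0,1=2] -> levels [7 6 7]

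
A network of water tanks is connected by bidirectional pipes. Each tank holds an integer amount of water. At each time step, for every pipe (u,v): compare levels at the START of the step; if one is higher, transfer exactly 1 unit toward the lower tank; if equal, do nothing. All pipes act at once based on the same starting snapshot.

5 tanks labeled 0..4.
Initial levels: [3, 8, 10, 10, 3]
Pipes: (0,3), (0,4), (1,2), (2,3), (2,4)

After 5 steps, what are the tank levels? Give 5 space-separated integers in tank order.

Answer: 5 8 6 7 8

Derivation:
Step 1: flows [3->0,0=4,2->1,2=3,2->4] -> levels [4 9 8 9 4]
Step 2: flows [3->0,0=4,1->2,3->2,2->4] -> levels [5 8 9 7 5]
Step 3: flows [3->0,0=4,2->1,2->3,2->4] -> levels [6 9 6 7 6]
Step 4: flows [3->0,0=4,1->2,3->2,2=4] -> levels [7 8 8 5 6]
Step 5: flows [0->3,0->4,1=2,2->3,2->4] -> levels [5 8 6 7 8]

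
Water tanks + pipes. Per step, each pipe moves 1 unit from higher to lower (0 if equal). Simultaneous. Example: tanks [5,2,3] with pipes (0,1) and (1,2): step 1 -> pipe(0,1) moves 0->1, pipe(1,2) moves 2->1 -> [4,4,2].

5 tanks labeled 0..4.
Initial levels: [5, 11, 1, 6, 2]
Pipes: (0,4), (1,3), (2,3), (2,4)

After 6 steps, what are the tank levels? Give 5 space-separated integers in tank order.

Answer: 4 6 5 5 5

Derivation:
Step 1: flows [0->4,1->3,3->2,4->2] -> levels [4 10 3 6 2]
Step 2: flows [0->4,1->3,3->2,2->4] -> levels [3 9 3 6 4]
Step 3: flows [4->0,1->3,3->2,4->2] -> levels [4 8 5 6 2]
Step 4: flows [0->4,1->3,3->2,2->4] -> levels [3 7 5 6 4]
Step 5: flows [4->0,1->3,3->2,2->4] -> levels [4 6 5 6 4]
Step 6: flows [0=4,1=3,3->2,2->4] -> levels [4 6 5 5 5]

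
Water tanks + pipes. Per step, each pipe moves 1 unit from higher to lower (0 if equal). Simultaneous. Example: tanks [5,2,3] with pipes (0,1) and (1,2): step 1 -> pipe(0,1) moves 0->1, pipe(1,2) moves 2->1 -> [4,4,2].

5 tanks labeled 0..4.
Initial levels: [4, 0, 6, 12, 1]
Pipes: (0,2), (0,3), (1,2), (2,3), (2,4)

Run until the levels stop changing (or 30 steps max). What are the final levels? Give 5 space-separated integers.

Answer: 4 4 7 4 4

Derivation:
Step 1: flows [2->0,3->0,2->1,3->2,2->4] -> levels [6 1 4 10 2]
Step 2: flows [0->2,3->0,2->1,3->2,2->4] -> levels [6 2 4 8 3]
Step 3: flows [0->2,3->0,2->1,3->2,2->4] -> levels [6 3 4 6 4]
Step 4: flows [0->2,0=3,2->1,3->2,2=4] -> levels [5 4 5 5 4]
Step 5: flows [0=2,0=3,2->1,2=3,2->4] -> levels [5 5 3 5 5]
Step 6: flows [0->2,0=3,1->2,3->2,4->2] -> levels [4 4 7 4 4]
Step 7: flows [2->0,0=3,2->1,2->3,2->4] -> levels [5 5 3 5 5]
  -> period-2 cycle: step 7 state = step 5 state; never stabilizes
  -> state at step 30: (30-5) mod 2 = 1, same as step 6 -> [4 4 7 4 4]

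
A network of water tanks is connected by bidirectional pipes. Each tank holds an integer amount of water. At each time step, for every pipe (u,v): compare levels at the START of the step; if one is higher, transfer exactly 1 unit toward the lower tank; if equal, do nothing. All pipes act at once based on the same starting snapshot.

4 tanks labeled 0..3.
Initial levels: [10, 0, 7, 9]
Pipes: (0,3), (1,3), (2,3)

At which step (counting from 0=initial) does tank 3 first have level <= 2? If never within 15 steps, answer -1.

Answer: -1

Derivation:
Step 1: flows [0->3,3->1,3->2] -> levels [9 1 8 8]
Step 2: flows [0->3,3->1,2=3] -> levels [8 2 8 8]
Step 3: flows [0=3,3->1,2=3] -> levels [8 3 8 7]
Step 4: flows [0->3,3->1,2->3] -> levels [7 4 7 8]
Step 5: flows [3->0,3->1,3->2] -> levels [8 5 8 5]
Step 6: flows [0->3,1=3,2->3] -> levels [7 5 7 7]
Step 7: flows [0=3,3->1,2=3] -> levels [7 6 7 6]
Step 8: flows [0->3,1=3,2->3] -> levels [6 6 6 8]
Step 9: flows [3->0,3->1,3->2] -> levels [7 7 7 5]
Step 10: flows [0->3,1->3,2->3] -> levels [6 6 6 8]
  -> period-2 cycle (repeats step 8); tank 3 never drops to <=2
Tank 3 never reaches <=2 within 15 steps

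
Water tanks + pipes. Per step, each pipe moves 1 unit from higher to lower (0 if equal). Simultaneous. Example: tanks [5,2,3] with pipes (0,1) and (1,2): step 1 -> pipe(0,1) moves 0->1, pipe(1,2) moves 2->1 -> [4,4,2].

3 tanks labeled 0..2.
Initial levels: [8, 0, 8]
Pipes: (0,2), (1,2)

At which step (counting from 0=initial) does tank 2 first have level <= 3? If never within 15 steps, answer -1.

Answer: -1

Derivation:
Step 1: flows [0=2,2->1] -> levels [8 1 7]
Step 2: flows [0->2,2->1] -> levels [7 2 7]
Step 3: flows [0=2,2->1] -> levels [7 3 6]
Step 4: flows [0->2,2->1] -> levels [6 4 6]
Step 5: flows [0=2,2->1] -> levels [6 5 5]
Step 6: flows [0->2,1=2] -> levels [5 5 6]
Step 7: flows [2->0,2->1] -> levels [6 6 4]
Step 8: flows [0->2,1->2] -> levels [5 5 6]
  -> period-2 cycle (repeats step 6); tank 2 never drops to <=3
Tank 2 never reaches <=3 within 15 steps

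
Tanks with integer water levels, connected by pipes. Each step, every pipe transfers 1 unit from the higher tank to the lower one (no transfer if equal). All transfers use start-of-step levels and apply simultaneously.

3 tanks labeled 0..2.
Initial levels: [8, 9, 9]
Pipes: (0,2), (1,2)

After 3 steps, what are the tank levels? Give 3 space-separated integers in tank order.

Step 1: flows [2->0,1=2] -> levels [9 9 8]
Step 2: flows [0->2,1->2] -> levels [8 8 10]
Step 3: flows [2->0,2->1] -> levels [9 9 8]

Answer: 9 9 8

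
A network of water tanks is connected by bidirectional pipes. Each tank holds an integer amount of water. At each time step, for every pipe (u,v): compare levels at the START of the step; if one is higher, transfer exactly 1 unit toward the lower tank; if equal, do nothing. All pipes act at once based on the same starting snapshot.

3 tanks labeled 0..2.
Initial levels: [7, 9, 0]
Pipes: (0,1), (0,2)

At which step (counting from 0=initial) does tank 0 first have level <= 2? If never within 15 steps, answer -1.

Step 1: flows [1->0,0->2] -> levels [7 8 1]
Step 2: flows [1->0,0->2] -> levels [7 7 2]
Step 3: flows [0=1,0->2] -> levels [6 7 3]
Step 4: flows [1->0,0->2] -> levels [6 6 4]
Step 5: flows [0=1,0->2] -> levels [5 6 5]
Step 6: flows [1->0,0=2] -> levels [6 5 5]
Step 7: flows [0->1,0->2] -> levels [4 6 6]
Step 8: flows [1->0,2->0] -> levels [6 5 5]
  -> period-2 cycle (repeats step 6); tank 0 never drops to <=2
Tank 0 never reaches <=2 within 15 steps

Answer: -1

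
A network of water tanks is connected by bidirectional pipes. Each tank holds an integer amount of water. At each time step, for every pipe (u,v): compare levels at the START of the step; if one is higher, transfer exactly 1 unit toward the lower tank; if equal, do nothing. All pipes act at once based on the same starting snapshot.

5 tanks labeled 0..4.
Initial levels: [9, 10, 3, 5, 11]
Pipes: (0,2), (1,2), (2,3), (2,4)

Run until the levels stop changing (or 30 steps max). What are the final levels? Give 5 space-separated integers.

Step 1: flows [0->2,1->2,3->2,4->2] -> levels [8 9 7 4 10]
Step 2: flows [0->2,1->2,2->3,4->2] -> levels [7 8 9 5 9]
Step 3: flows [2->0,2->1,2->3,2=4] -> levels [8 9 6 6 9]
Step 4: flows [0->2,1->2,2=3,4->2] -> levels [7 8 9 6 8]
Step 5: flows [2->0,2->1,2->3,2->4] -> levels [8 9 5 7 9]
Step 6: flows [0->2,1->2,3->2,4->2] -> levels [7 8 9 6 8]
  -> period-2 cycle: step 6 state = step 4 state; never stabilizes
  -> state at step 30: (30-4) mod 2 = 0, same as step 4 -> [7 8 9 6 8]

Answer: 7 8 9 6 8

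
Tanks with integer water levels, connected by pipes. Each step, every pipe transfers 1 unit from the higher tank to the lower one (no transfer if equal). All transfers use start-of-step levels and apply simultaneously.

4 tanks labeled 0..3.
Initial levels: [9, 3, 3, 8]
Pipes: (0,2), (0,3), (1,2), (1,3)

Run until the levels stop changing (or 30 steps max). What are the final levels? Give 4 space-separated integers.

Step 1: flows [0->2,0->3,1=2,3->1] -> levels [7 4 4 8]
Step 2: flows [0->2,3->0,1=2,3->1] -> levels [7 5 5 6]
Step 3: flows [0->2,0->3,1=2,3->1] -> levels [5 6 6 6]
Step 4: flows [2->0,3->0,1=2,1=3] -> levels [7 6 5 5]
Step 5: flows [0->2,0->3,1->2,1->3] -> levels [5 4 7 7]
Step 6: flows [2->0,3->0,2->1,3->1] -> levels [7 6 5 5]
  -> period-2 cycle: step 6 state = step 4 state; never stabilizes
  -> state at step 30: (30-4) mod 2 = 0, same as step 4 -> [7 6 5 5]

Answer: 7 6 5 5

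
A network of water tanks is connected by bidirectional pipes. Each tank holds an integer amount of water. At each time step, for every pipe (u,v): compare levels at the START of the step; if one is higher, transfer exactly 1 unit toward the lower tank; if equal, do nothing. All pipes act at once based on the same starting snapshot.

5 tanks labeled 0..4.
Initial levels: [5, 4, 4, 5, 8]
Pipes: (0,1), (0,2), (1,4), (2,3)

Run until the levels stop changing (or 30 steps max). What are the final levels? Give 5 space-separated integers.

Answer: 6 6 4 5 5

Derivation:
Step 1: flows [0->1,0->2,4->1,3->2] -> levels [3 6 6 4 7]
Step 2: flows [1->0,2->0,4->1,2->3] -> levels [5 6 4 5 6]
Step 3: flows [1->0,0->2,1=4,3->2] -> levels [5 5 6 4 6]
Step 4: flows [0=1,2->0,4->1,2->3] -> levels [6 6 4 5 5]
Step 5: flows [0=1,0->2,1->4,3->2] -> levels [5 5 6 4 6]
  -> period-2 cycle: step 5 state = step 3 state; never stabilizes
  -> state at step 30: (30-3) mod 2 = 1, same as step 4 -> [6 6 4 5 5]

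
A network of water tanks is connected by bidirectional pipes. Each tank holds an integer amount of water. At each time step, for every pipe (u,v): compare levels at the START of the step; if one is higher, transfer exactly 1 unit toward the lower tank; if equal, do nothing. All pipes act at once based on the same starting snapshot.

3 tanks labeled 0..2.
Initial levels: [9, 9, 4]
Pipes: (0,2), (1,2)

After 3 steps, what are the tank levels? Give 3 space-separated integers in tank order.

Step 1: flows [0->2,1->2] -> levels [8 8 6]
Step 2: flows [0->2,1->2] -> levels [7 7 8]
Step 3: flows [2->0,2->1] -> levels [8 8 6]

Answer: 8 8 6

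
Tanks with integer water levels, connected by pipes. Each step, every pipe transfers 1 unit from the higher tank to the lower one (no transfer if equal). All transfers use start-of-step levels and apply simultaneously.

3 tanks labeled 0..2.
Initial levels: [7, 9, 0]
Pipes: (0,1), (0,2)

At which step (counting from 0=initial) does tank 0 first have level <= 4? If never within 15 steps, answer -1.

Step 1: flows [1->0,0->2] -> levels [7 8 1]
Step 2: flows [1->0,0->2] -> levels [7 7 2]
Step 3: flows [0=1,0->2] -> levels [6 7 3]
Step 4: flows [1->0,0->2] -> levels [6 6 4]
Step 5: flows [0=1,0->2] -> levels [5 6 5]
Step 6: flows [1->0,0=2] -> levels [6 5 5]
Step 7: flows [0->1,0->2] -> levels [4 6 6]
Tank 0 first reaches <=4 at step 7

Answer: 7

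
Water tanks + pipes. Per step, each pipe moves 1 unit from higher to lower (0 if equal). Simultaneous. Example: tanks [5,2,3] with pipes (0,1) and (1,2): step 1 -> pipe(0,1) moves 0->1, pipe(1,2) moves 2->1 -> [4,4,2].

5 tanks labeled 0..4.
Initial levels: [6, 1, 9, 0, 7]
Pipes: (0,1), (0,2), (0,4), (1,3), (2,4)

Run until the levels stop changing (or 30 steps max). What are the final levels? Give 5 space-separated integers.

Step 1: flows [0->1,2->0,4->0,1->3,2->4] -> levels [7 1 7 1 7]
Step 2: flows [0->1,0=2,0=4,1=3,2=4] -> levels [6 2 7 1 7]
Step 3: flows [0->1,2->0,4->0,1->3,2=4] -> levels [7 2 6 2 6]
Step 4: flows [0->1,0->2,0->4,1=3,2=4] -> levels [4 3 7 2 7]
Step 5: flows [0->1,2->0,4->0,1->3,2=4] -> levels [5 3 6 3 6]
Step 6: flows [0->1,2->0,4->0,1=3,2=4] -> levels [6 4 5 3 5]
Step 7: flows [0->1,0->2,0->4,1->3,2=4] -> levels [3 4 6 4 6]
Step 8: flows [1->0,2->0,4->0,1=3,2=4] -> levels [6 3 5 4 5]
Step 9: flows [0->1,0->2,0->4,3->1,2=4] -> levels [3 5 6 3 6]
Step 10: flows [1->0,2->0,4->0,1->3,2=4] -> levels [6 3 5 4 5]
  -> period-2 cycle: step 10 state = step 8 state; never stabilizes
  -> state at step 30: (30-8) mod 2 = 0, same as step 8 -> [6 3 5 4 5]

Answer: 6 3 5 4 5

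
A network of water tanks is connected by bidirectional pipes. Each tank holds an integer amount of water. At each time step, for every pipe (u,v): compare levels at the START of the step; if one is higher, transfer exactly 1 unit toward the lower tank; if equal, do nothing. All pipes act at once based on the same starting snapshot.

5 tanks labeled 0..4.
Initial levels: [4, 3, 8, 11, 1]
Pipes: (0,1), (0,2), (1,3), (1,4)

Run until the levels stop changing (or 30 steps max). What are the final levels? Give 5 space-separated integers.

Step 1: flows [0->1,2->0,3->1,1->4] -> levels [4 4 7 10 2]
Step 2: flows [0=1,2->0,3->1,1->4] -> levels [5 4 6 9 3]
Step 3: flows [0->1,2->0,3->1,1->4] -> levels [5 5 5 8 4]
Step 4: flows [0=1,0=2,3->1,1->4] -> levels [5 5 5 7 5]
Step 5: flows [0=1,0=2,3->1,1=4] -> levels [5 6 5 6 5]
Step 6: flows [1->0,0=2,1=3,1->4] -> levels [6 4 5 6 6]
Step 7: flows [0->1,0->2,3->1,4->1] -> levels [4 7 6 5 5]
Step 8: flows [1->0,2->0,1->3,1->4] -> levels [6 4 5 6 6]
  -> period-2 cycle: step 8 state = step 6 state; never stabilizes
  -> state at step 30: (30-6) mod 2 = 0, same as step 6 -> [6 4 5 6 6]

Answer: 6 4 5 6 6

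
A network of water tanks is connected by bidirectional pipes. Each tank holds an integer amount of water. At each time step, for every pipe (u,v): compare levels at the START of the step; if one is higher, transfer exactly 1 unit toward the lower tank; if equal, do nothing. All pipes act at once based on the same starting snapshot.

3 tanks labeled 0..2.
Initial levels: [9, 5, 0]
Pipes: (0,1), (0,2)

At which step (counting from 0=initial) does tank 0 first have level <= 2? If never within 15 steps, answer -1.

Step 1: flows [0->1,0->2] -> levels [7 6 1]
Step 2: flows [0->1,0->2] -> levels [5 7 2]
Step 3: flows [1->0,0->2] -> levels [5 6 3]
Step 4: flows [1->0,0->2] -> levels [5 5 4]
Step 5: flows [0=1,0->2] -> levels [4 5 5]
Step 6: flows [1->0,2->0] -> levels [6 4 4]
Step 7: flows [0->1,0->2] -> levels [4 5 5]
  -> period-2 cycle (repeats step 5); tank 0 never drops to <=2
Tank 0 never reaches <=2 within 15 steps

Answer: -1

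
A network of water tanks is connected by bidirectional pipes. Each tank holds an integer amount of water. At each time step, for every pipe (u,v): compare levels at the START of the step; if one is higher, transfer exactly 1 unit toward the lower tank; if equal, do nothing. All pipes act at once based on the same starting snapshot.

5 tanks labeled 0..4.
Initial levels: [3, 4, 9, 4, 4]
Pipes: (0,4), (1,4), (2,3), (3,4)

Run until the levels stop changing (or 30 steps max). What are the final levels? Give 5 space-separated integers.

Answer: 3 3 7 5 6

Derivation:
Step 1: flows [4->0,1=4,2->3,3=4] -> levels [4 4 8 5 3]
Step 2: flows [0->4,1->4,2->3,3->4] -> levels [3 3 7 5 6]
Step 3: flows [4->0,4->1,2->3,4->3] -> levels [4 4 6 7 3]
Step 4: flows [0->4,1->4,3->2,3->4] -> levels [3 3 7 5 6]
  -> period-2 cycle: step 4 state = step 2 state; never stabilizes
  -> state at step 30: (30-2) mod 2 = 0, same as step 2 -> [3 3 7 5 6]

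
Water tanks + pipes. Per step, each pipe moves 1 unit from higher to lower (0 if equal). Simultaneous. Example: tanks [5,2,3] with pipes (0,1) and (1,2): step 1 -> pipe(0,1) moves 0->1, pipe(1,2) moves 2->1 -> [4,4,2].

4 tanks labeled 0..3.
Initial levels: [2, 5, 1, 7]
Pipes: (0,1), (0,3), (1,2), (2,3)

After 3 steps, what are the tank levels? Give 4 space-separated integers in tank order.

Answer: 3 4 3 5

Derivation:
Step 1: flows [1->0,3->0,1->2,3->2] -> levels [4 3 3 5]
Step 2: flows [0->1,3->0,1=2,3->2] -> levels [4 4 4 3]
Step 3: flows [0=1,0->3,1=2,2->3] -> levels [3 4 3 5]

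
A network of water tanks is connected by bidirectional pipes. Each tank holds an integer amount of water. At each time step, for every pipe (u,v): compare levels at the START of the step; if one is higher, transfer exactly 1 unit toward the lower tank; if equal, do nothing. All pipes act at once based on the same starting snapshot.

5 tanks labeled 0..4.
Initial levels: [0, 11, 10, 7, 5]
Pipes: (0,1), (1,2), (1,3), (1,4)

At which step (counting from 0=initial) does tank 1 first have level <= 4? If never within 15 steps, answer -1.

Step 1: flows [1->0,1->2,1->3,1->4] -> levels [1 7 11 8 6]
Step 2: flows [1->0,2->1,3->1,1->4] -> levels [2 7 10 7 7]
Step 3: flows [1->0,2->1,1=3,1=4] -> levels [3 7 9 7 7]
Step 4: flows [1->0,2->1,1=3,1=4] -> levels [4 7 8 7 7]
Step 5: flows [1->0,2->1,1=3,1=4] -> levels [5 7 7 7 7]
Step 6: flows [1->0,1=2,1=3,1=4] -> levels [6 6 7 7 7]
Step 7: flows [0=1,2->1,3->1,4->1] -> levels [6 9 6 6 6]
Step 8: flows [1->0,1->2,1->3,1->4] -> levels [7 5 7 7 7]
Step 9: flows [0->1,2->1,3->1,4->1] -> levels [6 9 6 6 6]
  -> period-2 cycle (repeats step 7); tank 1 never drops to <=4
Tank 1 never reaches <=4 within 15 steps

Answer: -1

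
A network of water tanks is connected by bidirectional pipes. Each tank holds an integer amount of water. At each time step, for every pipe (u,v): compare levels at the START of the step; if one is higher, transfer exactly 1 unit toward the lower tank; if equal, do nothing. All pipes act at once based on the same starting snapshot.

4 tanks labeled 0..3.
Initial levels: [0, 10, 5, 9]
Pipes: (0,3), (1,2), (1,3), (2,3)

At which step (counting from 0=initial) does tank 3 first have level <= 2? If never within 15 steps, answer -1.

Step 1: flows [3->0,1->2,1->3,3->2] -> levels [1 8 7 8]
Step 2: flows [3->0,1->2,1=3,3->2] -> levels [2 7 9 6]
Step 3: flows [3->0,2->1,1->3,2->3] -> levels [3 7 7 7]
Step 4: flows [3->0,1=2,1=3,2=3] -> levels [4 7 7 6]
Step 5: flows [3->0,1=2,1->3,2->3] -> levels [5 6 6 7]
Step 6: flows [3->0,1=2,3->1,3->2] -> levels [6 7 7 4]
Step 7: flows [0->3,1=2,1->3,2->3] -> levels [5 6 6 7]
  -> period-2 cycle (repeats step 5); tank 3 never drops to <=2
Tank 3 never reaches <=2 within 15 steps

Answer: -1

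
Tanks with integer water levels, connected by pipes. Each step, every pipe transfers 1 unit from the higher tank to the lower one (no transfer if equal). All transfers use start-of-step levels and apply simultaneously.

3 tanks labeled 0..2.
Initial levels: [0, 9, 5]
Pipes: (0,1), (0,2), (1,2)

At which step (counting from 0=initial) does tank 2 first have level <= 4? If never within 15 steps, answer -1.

Step 1: flows [1->0,2->0,1->2] -> levels [2 7 5]
Step 2: flows [1->0,2->0,1->2] -> levels [4 5 5]
Step 3: flows [1->0,2->0,1=2] -> levels [6 4 4]
Tank 2 first reaches <=4 at step 3

Answer: 3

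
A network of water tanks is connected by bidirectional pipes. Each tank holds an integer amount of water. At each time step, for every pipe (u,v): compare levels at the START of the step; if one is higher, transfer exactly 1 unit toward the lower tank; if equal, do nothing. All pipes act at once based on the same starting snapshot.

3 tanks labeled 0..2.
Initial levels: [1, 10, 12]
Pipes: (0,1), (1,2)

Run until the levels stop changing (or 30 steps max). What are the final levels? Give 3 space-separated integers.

Answer: 7 9 7

Derivation:
Step 1: flows [1->0,2->1] -> levels [2 10 11]
Step 2: flows [1->0,2->1] -> levels [3 10 10]
Step 3: flows [1->0,1=2] -> levels [4 9 10]
Step 4: flows [1->0,2->1] -> levels [5 9 9]
Step 5: flows [1->0,1=2] -> levels [6 8 9]
Step 6: flows [1->0,2->1] -> levels [7 8 8]
Step 7: flows [1->0,1=2] -> levels [8 7 8]
Step 8: flows [0->1,2->1] -> levels [7 9 7]
Step 9: flows [1->0,1->2] -> levels [8 7 8]
  -> period-2 cycle: step 9 state = step 7 state; never stabilizes
  -> state at step 30: (30-7) mod 2 = 1, same as step 8 -> [7 9 7]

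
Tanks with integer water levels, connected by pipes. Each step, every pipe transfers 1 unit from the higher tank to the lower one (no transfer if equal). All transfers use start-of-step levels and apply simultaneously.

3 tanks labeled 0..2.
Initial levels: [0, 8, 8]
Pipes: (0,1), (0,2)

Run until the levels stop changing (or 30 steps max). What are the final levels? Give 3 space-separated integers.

Step 1: flows [1->0,2->0] -> levels [2 7 7]
Step 2: flows [1->0,2->0] -> levels [4 6 6]
Step 3: flows [1->0,2->0] -> levels [6 5 5]
Step 4: flows [0->1,0->2] -> levels [4 6 6]
  -> period-2 cycle: step 4 state = step 2 state; never stabilizes
  -> state at step 30: (30-2) mod 2 = 0, same as step 2 -> [4 6 6]

Answer: 4 6 6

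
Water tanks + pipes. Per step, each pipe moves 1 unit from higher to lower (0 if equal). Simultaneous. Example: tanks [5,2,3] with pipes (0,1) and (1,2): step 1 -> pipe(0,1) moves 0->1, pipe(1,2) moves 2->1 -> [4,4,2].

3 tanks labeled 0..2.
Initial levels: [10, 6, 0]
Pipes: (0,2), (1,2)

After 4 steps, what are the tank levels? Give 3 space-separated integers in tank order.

Answer: 6 5 5

Derivation:
Step 1: flows [0->2,1->2] -> levels [9 5 2]
Step 2: flows [0->2,1->2] -> levels [8 4 4]
Step 3: flows [0->2,1=2] -> levels [7 4 5]
Step 4: flows [0->2,2->1] -> levels [6 5 5]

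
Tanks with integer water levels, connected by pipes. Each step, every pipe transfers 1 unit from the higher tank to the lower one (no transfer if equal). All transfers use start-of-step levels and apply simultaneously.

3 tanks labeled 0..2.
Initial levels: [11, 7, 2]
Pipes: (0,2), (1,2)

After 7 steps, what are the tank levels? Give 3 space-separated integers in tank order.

Step 1: flows [0->2,1->2] -> levels [10 6 4]
Step 2: flows [0->2,1->2] -> levels [9 5 6]
Step 3: flows [0->2,2->1] -> levels [8 6 6]
Step 4: flows [0->2,1=2] -> levels [7 6 7]
Step 5: flows [0=2,2->1] -> levels [7 7 6]
Step 6: flows [0->2,1->2] -> levels [6 6 8]
Step 7: flows [2->0,2->1] -> levels [7 7 6]

Answer: 7 7 6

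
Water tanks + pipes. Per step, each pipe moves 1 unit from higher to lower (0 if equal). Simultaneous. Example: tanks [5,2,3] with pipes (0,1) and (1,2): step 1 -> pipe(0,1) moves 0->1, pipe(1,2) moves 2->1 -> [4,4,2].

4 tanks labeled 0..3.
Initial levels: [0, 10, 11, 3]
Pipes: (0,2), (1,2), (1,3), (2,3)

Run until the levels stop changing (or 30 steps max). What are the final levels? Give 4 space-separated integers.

Answer: 6 7 6 5

Derivation:
Step 1: flows [2->0,2->1,1->3,2->3] -> levels [1 10 8 5]
Step 2: flows [2->0,1->2,1->3,2->3] -> levels [2 8 7 7]
Step 3: flows [2->0,1->2,1->3,2=3] -> levels [3 6 7 8]
Step 4: flows [2->0,2->1,3->1,3->2] -> levels [4 8 6 6]
Step 5: flows [2->0,1->2,1->3,2=3] -> levels [5 6 6 7]
Step 6: flows [2->0,1=2,3->1,3->2] -> levels [6 7 6 5]
Step 7: flows [0=2,1->2,1->3,2->3] -> levels [6 5 6 7]
Step 8: flows [0=2,2->1,3->1,3->2] -> levels [6 7 6 5]
  -> period-2 cycle: step 8 state = step 6 state; never stabilizes
  -> state at step 30: (30-6) mod 2 = 0, same as step 6 -> [6 7 6 5]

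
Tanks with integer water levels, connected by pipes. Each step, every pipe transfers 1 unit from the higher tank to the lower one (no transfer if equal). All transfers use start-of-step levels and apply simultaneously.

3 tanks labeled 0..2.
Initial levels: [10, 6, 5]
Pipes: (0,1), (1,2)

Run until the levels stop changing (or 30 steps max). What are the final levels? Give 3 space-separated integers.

Answer: 7 7 7

Derivation:
Step 1: flows [0->1,1->2] -> levels [9 6 6]
Step 2: flows [0->1,1=2] -> levels [8 7 6]
Step 3: flows [0->1,1->2] -> levels [7 7 7]
Step 4: flows [0=1,1=2] -> levels [7 7 7]
  -> stable (no change)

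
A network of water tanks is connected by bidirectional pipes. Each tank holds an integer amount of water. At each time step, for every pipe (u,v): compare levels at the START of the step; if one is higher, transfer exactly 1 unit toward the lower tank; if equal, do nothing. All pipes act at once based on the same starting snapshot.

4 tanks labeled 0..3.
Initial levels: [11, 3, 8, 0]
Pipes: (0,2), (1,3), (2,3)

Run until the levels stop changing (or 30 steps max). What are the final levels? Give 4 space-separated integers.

Answer: 6 5 5 6

Derivation:
Step 1: flows [0->2,1->3,2->3] -> levels [10 2 8 2]
Step 2: flows [0->2,1=3,2->3] -> levels [9 2 8 3]
Step 3: flows [0->2,3->1,2->3] -> levels [8 3 8 3]
Step 4: flows [0=2,1=3,2->3] -> levels [8 3 7 4]
Step 5: flows [0->2,3->1,2->3] -> levels [7 4 7 4]
Step 6: flows [0=2,1=3,2->3] -> levels [7 4 6 5]
Step 7: flows [0->2,3->1,2->3] -> levels [6 5 6 5]
Step 8: flows [0=2,1=3,2->3] -> levels [6 5 5 6]
Step 9: flows [0->2,3->1,3->2] -> levels [5 6 7 4]
Step 10: flows [2->0,1->3,2->3] -> levels [6 5 5 6]
  -> period-2 cycle: step 10 state = step 8 state; never stabilizes
  -> state at step 30: (30-8) mod 2 = 0, same as step 8 -> [6 5 5 6]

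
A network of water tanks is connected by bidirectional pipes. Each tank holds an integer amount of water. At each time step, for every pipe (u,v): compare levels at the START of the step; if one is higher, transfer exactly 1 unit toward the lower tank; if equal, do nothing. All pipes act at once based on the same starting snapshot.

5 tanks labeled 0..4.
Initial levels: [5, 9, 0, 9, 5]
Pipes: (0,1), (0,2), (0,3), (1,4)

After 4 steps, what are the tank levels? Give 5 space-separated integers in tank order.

Step 1: flows [1->0,0->2,3->0,1->4] -> levels [6 7 1 8 6]
Step 2: flows [1->0,0->2,3->0,1->4] -> levels [7 5 2 7 7]
Step 3: flows [0->1,0->2,0=3,4->1] -> levels [5 7 3 7 6]
Step 4: flows [1->0,0->2,3->0,1->4] -> levels [6 5 4 6 7]

Answer: 6 5 4 6 7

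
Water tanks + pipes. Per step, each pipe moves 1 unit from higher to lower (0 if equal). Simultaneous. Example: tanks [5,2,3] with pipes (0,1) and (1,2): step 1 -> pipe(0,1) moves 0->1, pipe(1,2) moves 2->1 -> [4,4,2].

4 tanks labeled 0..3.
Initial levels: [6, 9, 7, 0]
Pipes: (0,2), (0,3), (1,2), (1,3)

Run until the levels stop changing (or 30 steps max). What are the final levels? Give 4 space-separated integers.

Answer: 7 7 4 4

Derivation:
Step 1: flows [2->0,0->3,1->2,1->3] -> levels [6 7 7 2]
Step 2: flows [2->0,0->3,1=2,1->3] -> levels [6 6 6 4]
Step 3: flows [0=2,0->3,1=2,1->3] -> levels [5 5 6 6]
Step 4: flows [2->0,3->0,2->1,3->1] -> levels [7 7 4 4]
Step 5: flows [0->2,0->3,1->2,1->3] -> levels [5 5 6 6]
  -> period-2 cycle: step 5 state = step 3 state; never stabilizes
  -> state at step 30: (30-3) mod 2 = 1, same as step 4 -> [7 7 4 4]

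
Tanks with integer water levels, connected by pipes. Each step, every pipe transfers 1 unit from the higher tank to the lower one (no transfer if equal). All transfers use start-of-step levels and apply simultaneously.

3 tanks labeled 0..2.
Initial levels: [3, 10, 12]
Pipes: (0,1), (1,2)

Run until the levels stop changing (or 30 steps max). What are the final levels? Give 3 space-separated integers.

Answer: 8 9 8

Derivation:
Step 1: flows [1->0,2->1] -> levels [4 10 11]
Step 2: flows [1->0,2->1] -> levels [5 10 10]
Step 3: flows [1->0,1=2] -> levels [6 9 10]
Step 4: flows [1->0,2->1] -> levels [7 9 9]
Step 5: flows [1->0,1=2] -> levels [8 8 9]
Step 6: flows [0=1,2->1] -> levels [8 9 8]
Step 7: flows [1->0,1->2] -> levels [9 7 9]
Step 8: flows [0->1,2->1] -> levels [8 9 8]
  -> period-2 cycle: step 8 state = step 6 state; never stabilizes
  -> state at step 30: (30-6) mod 2 = 0, same as step 6 -> [8 9 8]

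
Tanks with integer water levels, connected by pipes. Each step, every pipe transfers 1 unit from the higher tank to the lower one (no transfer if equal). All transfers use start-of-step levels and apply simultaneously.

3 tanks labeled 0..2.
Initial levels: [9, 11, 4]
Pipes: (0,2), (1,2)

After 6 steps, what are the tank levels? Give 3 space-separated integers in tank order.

Answer: 8 8 8

Derivation:
Step 1: flows [0->2,1->2] -> levels [8 10 6]
Step 2: flows [0->2,1->2] -> levels [7 9 8]
Step 3: flows [2->0,1->2] -> levels [8 8 8]
Step 4: flows [0=2,1=2] -> levels [8 8 8]
  -> stable; steps 5..6 unchanged -> [8 8 8]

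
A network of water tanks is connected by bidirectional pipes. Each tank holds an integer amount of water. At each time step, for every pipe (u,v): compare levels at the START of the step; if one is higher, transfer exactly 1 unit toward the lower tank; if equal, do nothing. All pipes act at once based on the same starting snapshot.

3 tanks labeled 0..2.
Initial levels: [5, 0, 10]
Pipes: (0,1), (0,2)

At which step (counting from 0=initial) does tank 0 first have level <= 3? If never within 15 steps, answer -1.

Step 1: flows [0->1,2->0] -> levels [5 1 9]
Step 2: flows [0->1,2->0] -> levels [5 2 8]
Step 3: flows [0->1,2->0] -> levels [5 3 7]
Step 4: flows [0->1,2->0] -> levels [5 4 6]
Step 5: flows [0->1,2->0] -> levels [5 5 5]
Step 6: flows [0=1,0=2] -> levels [5 5 5]
  -> stable; tank 0 stays at 5 > 3
Tank 0 never reaches <=3 within 15 steps

Answer: -1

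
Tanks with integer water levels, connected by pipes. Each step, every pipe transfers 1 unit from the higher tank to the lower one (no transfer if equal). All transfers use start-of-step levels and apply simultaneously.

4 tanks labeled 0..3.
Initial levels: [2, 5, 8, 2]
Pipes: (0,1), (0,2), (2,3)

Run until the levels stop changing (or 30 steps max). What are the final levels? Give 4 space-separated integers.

Step 1: flows [1->0,2->0,2->3] -> levels [4 4 6 3]
Step 2: flows [0=1,2->0,2->3] -> levels [5 4 4 4]
Step 3: flows [0->1,0->2,2=3] -> levels [3 5 5 4]
Step 4: flows [1->0,2->0,2->3] -> levels [5 4 3 5]
Step 5: flows [0->1,0->2,3->2] -> levels [3 5 5 4]
  -> period-2 cycle: step 5 state = step 3 state; never stabilizes
  -> state at step 30: (30-3) mod 2 = 1, same as step 4 -> [5 4 3 5]

Answer: 5 4 3 5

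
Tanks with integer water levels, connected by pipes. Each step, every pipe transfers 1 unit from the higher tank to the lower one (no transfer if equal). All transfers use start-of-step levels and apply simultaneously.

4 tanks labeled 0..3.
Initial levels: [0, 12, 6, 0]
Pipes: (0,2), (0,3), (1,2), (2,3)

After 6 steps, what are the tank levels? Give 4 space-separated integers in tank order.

Answer: 3 6 6 3

Derivation:
Step 1: flows [2->0,0=3,1->2,2->3] -> levels [1 11 5 1]
Step 2: flows [2->0,0=3,1->2,2->3] -> levels [2 10 4 2]
Step 3: flows [2->0,0=3,1->2,2->3] -> levels [3 9 3 3]
Step 4: flows [0=2,0=3,1->2,2=3] -> levels [3 8 4 3]
Step 5: flows [2->0,0=3,1->2,2->3] -> levels [4 7 3 4]
Step 6: flows [0->2,0=3,1->2,3->2] -> levels [3 6 6 3]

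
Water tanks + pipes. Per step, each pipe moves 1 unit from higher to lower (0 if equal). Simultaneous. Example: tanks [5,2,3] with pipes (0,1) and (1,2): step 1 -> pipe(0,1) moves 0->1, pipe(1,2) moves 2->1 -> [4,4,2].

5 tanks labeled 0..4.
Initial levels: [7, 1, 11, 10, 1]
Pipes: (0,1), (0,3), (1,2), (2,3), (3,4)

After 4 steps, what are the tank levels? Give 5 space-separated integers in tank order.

Answer: 8 5 8 4 5

Derivation:
Step 1: flows [0->1,3->0,2->1,2->3,3->4] -> levels [7 3 9 9 2]
Step 2: flows [0->1,3->0,2->1,2=3,3->4] -> levels [7 5 8 7 3]
Step 3: flows [0->1,0=3,2->1,2->3,3->4] -> levels [6 7 6 7 4]
Step 4: flows [1->0,3->0,1->2,3->2,3->4] -> levels [8 5 8 4 5]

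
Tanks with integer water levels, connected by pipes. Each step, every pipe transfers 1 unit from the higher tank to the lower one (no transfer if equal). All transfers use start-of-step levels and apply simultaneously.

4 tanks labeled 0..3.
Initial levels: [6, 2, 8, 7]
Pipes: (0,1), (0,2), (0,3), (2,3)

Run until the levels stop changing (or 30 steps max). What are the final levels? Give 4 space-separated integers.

Answer: 5 6 6 6

Derivation:
Step 1: flows [0->1,2->0,3->0,2->3] -> levels [7 3 6 7]
Step 2: flows [0->1,0->2,0=3,3->2] -> levels [5 4 8 6]
Step 3: flows [0->1,2->0,3->0,2->3] -> levels [6 5 6 6]
Step 4: flows [0->1,0=2,0=3,2=3] -> levels [5 6 6 6]
Step 5: flows [1->0,2->0,3->0,2=3] -> levels [8 5 5 5]
Step 6: flows [0->1,0->2,0->3,2=3] -> levels [5 6 6 6]
  -> period-2 cycle: step 6 state = step 4 state; never stabilizes
  -> state at step 30: (30-4) mod 2 = 0, same as step 4 -> [5 6 6 6]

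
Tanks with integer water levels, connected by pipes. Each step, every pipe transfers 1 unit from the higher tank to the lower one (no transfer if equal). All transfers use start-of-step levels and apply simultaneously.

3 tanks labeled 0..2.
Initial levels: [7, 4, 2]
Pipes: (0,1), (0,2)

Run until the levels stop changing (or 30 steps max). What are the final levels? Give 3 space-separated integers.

Step 1: flows [0->1,0->2] -> levels [5 5 3]
Step 2: flows [0=1,0->2] -> levels [4 5 4]
Step 3: flows [1->0,0=2] -> levels [5 4 4]
Step 4: flows [0->1,0->2] -> levels [3 5 5]
Step 5: flows [1->0,2->0] -> levels [5 4 4]
  -> period-2 cycle: step 5 state = step 3 state; never stabilizes
  -> state at step 30: (30-3) mod 2 = 1, same as step 4 -> [3 5 5]

Answer: 3 5 5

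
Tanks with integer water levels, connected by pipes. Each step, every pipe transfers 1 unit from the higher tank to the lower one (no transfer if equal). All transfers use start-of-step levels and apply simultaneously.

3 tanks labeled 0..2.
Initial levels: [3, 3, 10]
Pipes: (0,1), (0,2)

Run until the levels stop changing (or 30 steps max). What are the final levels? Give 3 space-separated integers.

Answer: 4 6 6

Derivation:
Step 1: flows [0=1,2->0] -> levels [4 3 9]
Step 2: flows [0->1,2->0] -> levels [4 4 8]
Step 3: flows [0=1,2->0] -> levels [5 4 7]
Step 4: flows [0->1,2->0] -> levels [5 5 6]
Step 5: flows [0=1,2->0] -> levels [6 5 5]
Step 6: flows [0->1,0->2] -> levels [4 6 6]
Step 7: flows [1->0,2->0] -> levels [6 5 5]
  -> period-2 cycle: step 7 state = step 5 state; never stabilizes
  -> state at step 30: (30-5) mod 2 = 1, same as step 6 -> [4 6 6]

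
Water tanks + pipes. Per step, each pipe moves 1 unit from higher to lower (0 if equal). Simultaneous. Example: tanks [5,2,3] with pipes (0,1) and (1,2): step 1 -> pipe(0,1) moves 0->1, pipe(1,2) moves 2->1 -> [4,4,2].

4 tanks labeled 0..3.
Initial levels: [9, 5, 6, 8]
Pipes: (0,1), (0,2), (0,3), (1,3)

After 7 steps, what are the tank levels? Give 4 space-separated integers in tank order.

Answer: 6 7 7 8

Derivation:
Step 1: flows [0->1,0->2,0->3,3->1] -> levels [6 7 7 8]
Step 2: flows [1->0,2->0,3->0,3->1] -> levels [9 7 6 6]
Step 3: flows [0->1,0->2,0->3,1->3] -> levels [6 7 7 8]
  -> period-2 cycle: step 3 state = step 1 state
  -> state at step 7: (7-1) mod 2 = 0, same as step 1 -> [6 7 7 8]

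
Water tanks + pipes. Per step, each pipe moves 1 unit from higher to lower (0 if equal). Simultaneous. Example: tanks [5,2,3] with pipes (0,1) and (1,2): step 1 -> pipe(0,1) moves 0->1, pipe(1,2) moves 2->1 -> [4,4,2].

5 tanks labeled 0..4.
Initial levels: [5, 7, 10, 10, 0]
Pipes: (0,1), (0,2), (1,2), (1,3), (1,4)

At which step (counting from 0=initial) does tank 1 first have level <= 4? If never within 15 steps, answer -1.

Step 1: flows [1->0,2->0,2->1,3->1,1->4] -> levels [7 7 8 9 1]
Step 2: flows [0=1,2->0,2->1,3->1,1->4] -> levels [8 8 6 8 2]
Step 3: flows [0=1,0->2,1->2,1=3,1->4] -> levels [7 6 8 8 3]
Step 4: flows [0->1,2->0,2->1,3->1,1->4] -> levels [7 8 6 7 4]
Step 5: flows [1->0,0->2,1->2,1->3,1->4] -> levels [7 4 8 8 5]
Tank 1 first reaches <=4 at step 5

Answer: 5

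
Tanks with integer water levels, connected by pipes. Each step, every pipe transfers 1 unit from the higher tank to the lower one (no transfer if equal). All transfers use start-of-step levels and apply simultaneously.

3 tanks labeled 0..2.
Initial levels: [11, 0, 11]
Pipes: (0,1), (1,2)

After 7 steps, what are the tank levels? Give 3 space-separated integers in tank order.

Step 1: flows [0->1,2->1] -> levels [10 2 10]
Step 2: flows [0->1,2->1] -> levels [9 4 9]
Step 3: flows [0->1,2->1] -> levels [8 6 8]
Step 4: flows [0->1,2->1] -> levels [7 8 7]
Step 5: flows [1->0,1->2] -> levels [8 6 8]
  -> period-2 cycle: step 5 state = step 3 state
  -> state at step 7: (7-3) mod 2 = 0, same as step 3 -> [8 6 8]

Answer: 8 6 8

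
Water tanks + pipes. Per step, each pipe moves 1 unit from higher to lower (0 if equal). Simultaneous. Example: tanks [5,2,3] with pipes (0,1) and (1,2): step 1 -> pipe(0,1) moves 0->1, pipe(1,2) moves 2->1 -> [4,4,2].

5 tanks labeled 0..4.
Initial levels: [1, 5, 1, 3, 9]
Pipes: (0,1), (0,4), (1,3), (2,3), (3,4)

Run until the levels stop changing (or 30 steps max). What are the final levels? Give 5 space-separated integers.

Step 1: flows [1->0,4->0,1->3,3->2,4->3] -> levels [3 3 2 4 7]
Step 2: flows [0=1,4->0,3->1,3->2,4->3] -> levels [4 4 3 3 5]
Step 3: flows [0=1,4->0,1->3,2=3,4->3] -> levels [5 3 3 5 3]
Step 4: flows [0->1,0->4,3->1,3->2,3->4] -> levels [3 5 4 2 5]
Step 5: flows [1->0,4->0,1->3,2->3,4->3] -> levels [5 3 3 5 3]
  -> period-2 cycle: step 5 state = step 3 state; never stabilizes
  -> state at step 30: (30-3) mod 2 = 1, same as step 4 -> [3 5 4 2 5]

Answer: 3 5 4 2 5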